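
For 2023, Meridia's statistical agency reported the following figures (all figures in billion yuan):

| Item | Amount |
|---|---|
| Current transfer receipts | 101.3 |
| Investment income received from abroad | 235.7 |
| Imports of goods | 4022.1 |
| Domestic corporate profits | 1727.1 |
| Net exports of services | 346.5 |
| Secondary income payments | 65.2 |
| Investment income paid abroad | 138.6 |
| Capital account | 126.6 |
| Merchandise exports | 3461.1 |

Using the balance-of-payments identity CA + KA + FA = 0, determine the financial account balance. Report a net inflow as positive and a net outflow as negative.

Goods balance = 3461.1 - 4022.1 = -561.0
Services balance = 346.5
Trade balance (goods + services) = -561.0 + 346.5 = -214.5
Net primary income = 235.7 - 138.6 = 97.1
Net secondary income = 101.3 - 65.2 = 36.1
Current account = -214.5 + 97.1 + 36.1 = -81.3
Financial account = -(-81.3 + 126.6) = -45.3

-45.3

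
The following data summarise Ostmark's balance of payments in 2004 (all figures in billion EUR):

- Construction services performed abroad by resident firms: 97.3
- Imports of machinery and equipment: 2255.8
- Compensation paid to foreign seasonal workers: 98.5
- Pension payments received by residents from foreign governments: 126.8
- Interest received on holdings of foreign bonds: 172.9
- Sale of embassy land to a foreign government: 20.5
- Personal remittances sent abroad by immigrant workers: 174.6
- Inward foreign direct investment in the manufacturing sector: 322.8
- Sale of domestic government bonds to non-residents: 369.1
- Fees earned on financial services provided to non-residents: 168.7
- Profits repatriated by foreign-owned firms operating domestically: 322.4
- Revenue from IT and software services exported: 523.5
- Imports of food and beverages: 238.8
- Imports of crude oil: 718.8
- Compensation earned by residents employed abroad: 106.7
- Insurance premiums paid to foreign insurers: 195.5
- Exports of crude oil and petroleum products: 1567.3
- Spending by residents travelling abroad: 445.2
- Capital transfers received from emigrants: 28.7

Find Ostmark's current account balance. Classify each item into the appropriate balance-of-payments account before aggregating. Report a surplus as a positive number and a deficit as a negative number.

-1686.4

Goods: -2255.8 + 1567.3 - 238.8 - 718.8 = -1646.1
Services: -445.2 + 523.5 - 195.5 + 97.3 + 168.7 = 148.8
Primary income: 106.7 + 172.9 - 98.5 - 322.4 = -141.3
Secondary income: 126.8 - 174.6 = -47.8
Current account = (-1646.1) + 148.8 + (-141.3) + (-47.8) = -1686.4
(Excluded from the current account — capital account: sale of embassy land to a foreign government 20.5, capital transfers received from emigrants 28.7; financial account: inward foreign direct investment in the manufacturing sector 322.8, sale of domestic government bonds to non-residents 369.1.)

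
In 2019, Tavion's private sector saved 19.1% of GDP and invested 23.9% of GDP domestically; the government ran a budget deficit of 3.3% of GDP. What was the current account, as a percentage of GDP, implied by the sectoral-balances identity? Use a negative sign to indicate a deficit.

-8.1

By the sectoral-balances identity, CA = (S_private - I) + (T - G).
Private balance = 19.1 - 23.9 = -4.8
Government balance (T - G) = -3.3
CA = -4.8 + (-3.3) = -8.1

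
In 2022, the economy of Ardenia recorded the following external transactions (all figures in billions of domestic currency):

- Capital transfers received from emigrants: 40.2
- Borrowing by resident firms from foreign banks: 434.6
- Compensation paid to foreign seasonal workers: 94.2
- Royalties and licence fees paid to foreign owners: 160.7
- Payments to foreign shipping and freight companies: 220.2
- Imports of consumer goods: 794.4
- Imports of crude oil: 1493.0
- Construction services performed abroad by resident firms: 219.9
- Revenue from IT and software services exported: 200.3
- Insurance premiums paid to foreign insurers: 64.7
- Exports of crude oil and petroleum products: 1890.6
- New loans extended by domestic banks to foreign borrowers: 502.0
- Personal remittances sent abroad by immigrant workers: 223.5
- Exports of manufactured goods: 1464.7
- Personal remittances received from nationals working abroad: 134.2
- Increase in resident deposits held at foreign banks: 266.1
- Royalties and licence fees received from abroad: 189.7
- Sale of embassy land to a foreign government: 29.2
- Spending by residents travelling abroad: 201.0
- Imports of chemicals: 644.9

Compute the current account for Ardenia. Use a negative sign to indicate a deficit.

202.8

Goods: 1464.7 - 644.9 + 1890.6 - 1493.0 - 794.4 = 423.0
Services: 219.9 + 200.3 - 201.0 - 64.7 - 220.2 - 160.7 + 189.7 = -36.7
Primary income: -94.2
Secondary income: -223.5 + 134.2 = -89.3
Current account = 423.0 + (-36.7) + (-94.2) + (-89.3) = 202.8
(Excluded from the current account — capital account: capital transfers received from emigrants 40.2, sale of embassy land to a foreign government 29.2; financial account: borrowing by resident firms from foreign banks 434.6, new loans extended by domestic banks to foreign borrowers 502.0, increase in resident deposits held at foreign banks 266.1.)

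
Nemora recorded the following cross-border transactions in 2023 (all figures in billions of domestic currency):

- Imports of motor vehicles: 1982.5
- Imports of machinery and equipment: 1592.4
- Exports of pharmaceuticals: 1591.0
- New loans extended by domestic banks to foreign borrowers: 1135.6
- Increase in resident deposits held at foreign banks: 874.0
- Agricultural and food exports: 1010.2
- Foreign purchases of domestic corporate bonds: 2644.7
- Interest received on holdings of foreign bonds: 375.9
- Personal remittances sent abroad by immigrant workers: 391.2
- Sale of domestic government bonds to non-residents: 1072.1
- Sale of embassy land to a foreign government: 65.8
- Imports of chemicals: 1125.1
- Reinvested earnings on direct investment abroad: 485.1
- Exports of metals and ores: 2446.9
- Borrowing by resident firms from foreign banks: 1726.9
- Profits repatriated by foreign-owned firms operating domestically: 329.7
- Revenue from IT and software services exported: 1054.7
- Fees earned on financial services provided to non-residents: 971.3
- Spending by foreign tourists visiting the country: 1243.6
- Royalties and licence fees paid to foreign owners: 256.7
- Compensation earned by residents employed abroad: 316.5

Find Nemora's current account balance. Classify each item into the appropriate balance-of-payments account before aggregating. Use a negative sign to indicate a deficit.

3817.6

Goods: -1592.4 - 1125.1 - 1982.5 + 1591.0 + 2446.9 + 1010.2 = 348.1
Services: 1054.7 + 971.3 - 256.7 + 1243.6 = 3012.9
Primary income: 375.9 + 485.1 - 329.7 + 316.5 = 847.8
Secondary income: -391.2
Current account = 348.1 + 3012.9 + 847.8 + (-391.2) = 3817.6
(Excluded from the current account — financial account: new loans extended by domestic banks to foreign borrowers 1135.6, increase in resident deposits held at foreign banks 874.0, foreign purchases of domestic corporate bonds 2644.7, sale of domestic government bonds to non-residents 1072.1, borrowing by resident firms from foreign banks 1726.9; capital account: sale of embassy land to a foreign government 65.8.)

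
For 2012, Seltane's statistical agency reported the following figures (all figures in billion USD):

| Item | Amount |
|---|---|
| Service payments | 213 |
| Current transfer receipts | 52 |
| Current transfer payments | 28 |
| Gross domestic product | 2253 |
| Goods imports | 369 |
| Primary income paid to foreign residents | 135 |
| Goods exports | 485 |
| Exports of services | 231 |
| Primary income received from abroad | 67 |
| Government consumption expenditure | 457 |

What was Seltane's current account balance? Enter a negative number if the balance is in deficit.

Goods balance = 485 - 369 = 116
Services balance = 231 - 213 = 18
Trade balance (goods + services) = 116 + 18 = 134
Net primary income = 67 - 135 = -68
Net secondary income = 52 - 28 = 24
Current account = 134 + (-68) + 24 = 90

90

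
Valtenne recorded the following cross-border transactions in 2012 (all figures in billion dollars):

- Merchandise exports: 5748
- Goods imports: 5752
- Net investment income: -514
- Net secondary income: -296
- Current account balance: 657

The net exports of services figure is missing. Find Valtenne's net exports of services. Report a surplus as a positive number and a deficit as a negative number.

1471

Current account = goods balance + services balance + net primary income + net secondary income
Sum of the known components = -814
Net exports of services = CA - (known components) = 657 - (-814) = 1471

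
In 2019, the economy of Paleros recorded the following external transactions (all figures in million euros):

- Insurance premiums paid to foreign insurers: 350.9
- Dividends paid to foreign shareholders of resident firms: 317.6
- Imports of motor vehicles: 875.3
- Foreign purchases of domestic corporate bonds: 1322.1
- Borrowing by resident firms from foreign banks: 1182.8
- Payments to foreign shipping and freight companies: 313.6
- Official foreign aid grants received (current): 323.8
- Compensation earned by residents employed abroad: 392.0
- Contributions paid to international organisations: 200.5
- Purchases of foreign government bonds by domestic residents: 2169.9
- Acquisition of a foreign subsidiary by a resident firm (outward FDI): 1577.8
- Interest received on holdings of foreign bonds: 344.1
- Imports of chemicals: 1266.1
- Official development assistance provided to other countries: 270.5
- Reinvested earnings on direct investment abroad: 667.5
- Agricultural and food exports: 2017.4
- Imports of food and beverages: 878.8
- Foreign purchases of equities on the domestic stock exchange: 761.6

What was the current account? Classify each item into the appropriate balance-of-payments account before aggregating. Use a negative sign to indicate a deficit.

Goods: 2017.4 - 875.3 - 1266.1 - 878.8 = -1002.8
Services: -313.6 - 350.9 = -664.5
Primary income: 667.5 - 317.6 + 344.1 + 392.0 = 1086.0
Secondary income: -200.5 - 270.5 + 323.8 = -147.2
Current account = (-1002.8) + (-664.5) + 1086.0 + (-147.2) = -728.5
(Excluded from the current account — financial account: foreign purchases of domestic corporate bonds 1322.1, borrowing by resident firms from foreign banks 1182.8, purchases of foreign government bonds by domestic residents 2169.9, acquisition of a foreign subsidiary by a resident firm (outward FDI) 1577.8, foreign purchases of equities on the domestic stock exchange 761.6.)

-728.5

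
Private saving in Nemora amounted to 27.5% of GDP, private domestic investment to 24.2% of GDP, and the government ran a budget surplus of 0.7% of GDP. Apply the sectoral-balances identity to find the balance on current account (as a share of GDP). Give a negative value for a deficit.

By the sectoral-balances identity, CA = (S_private - I) + (T - G).
Private balance = 27.5 - 24.2 = 3.3
Government balance (T - G) = 0.7
CA = 3.3 + 0.7 = 4.0

4.0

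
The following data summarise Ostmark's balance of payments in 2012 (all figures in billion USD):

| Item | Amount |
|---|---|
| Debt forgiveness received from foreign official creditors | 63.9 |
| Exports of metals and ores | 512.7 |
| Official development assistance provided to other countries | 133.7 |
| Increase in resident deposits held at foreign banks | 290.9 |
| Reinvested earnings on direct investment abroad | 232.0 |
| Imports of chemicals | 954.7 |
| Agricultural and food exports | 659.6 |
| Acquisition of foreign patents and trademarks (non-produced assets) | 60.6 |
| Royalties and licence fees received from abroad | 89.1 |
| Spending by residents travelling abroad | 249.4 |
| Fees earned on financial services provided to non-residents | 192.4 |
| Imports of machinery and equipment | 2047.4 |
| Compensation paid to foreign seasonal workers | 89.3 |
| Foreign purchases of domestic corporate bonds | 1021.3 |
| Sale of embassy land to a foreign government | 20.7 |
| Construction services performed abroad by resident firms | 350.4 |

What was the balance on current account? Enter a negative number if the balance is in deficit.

-1438.3

Goods: -954.7 + 659.6 + 512.7 - 2047.4 = -1829.8
Services: 192.4 + 89.1 - 249.4 + 350.4 = 382.5
Primary income: -89.3 + 232.0 = 142.7
Secondary income: -133.7
Current account = (-1829.8) + 382.5 + 142.7 + (-133.7) = -1438.3
(Excluded from the current account — capital account: debt forgiveness received from foreign official creditors 63.9, acquisition of foreign patents and trademarks (non-produced assets) 60.6, sale of embassy land to a foreign government 20.7; financial account: increase in resident deposits held at foreign banks 290.9, foreign purchases of domestic corporate bonds 1021.3.)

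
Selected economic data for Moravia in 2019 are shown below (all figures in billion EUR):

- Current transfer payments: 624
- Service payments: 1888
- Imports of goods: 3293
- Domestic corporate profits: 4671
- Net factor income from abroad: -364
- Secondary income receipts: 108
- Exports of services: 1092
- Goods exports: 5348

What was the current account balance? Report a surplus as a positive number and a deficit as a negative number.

379

Goods balance = 5348 - 3293 = 2055
Services balance = 1092 - 1888 = -796
Trade balance (goods + services) = 2055 + (-796) = 1259
Net primary income = -364
Net secondary income = 108 - 624 = -516
Current account = 1259 + (-364) + (-516) = 379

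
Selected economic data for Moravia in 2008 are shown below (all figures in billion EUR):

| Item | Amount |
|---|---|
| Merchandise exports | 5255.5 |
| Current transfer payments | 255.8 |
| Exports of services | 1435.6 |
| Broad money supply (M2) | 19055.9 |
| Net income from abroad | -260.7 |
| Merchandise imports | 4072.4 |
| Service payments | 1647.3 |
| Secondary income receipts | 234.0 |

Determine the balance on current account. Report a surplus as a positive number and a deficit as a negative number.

Goods balance = 5255.5 - 4072.4 = 1183.1
Services balance = 1435.6 - 1647.3 = -211.7
Trade balance (goods + services) = 1183.1 + (-211.7) = 971.4
Net primary income = -260.7
Net secondary income = 234.0 - 255.8 = -21.8
Current account = 971.4 + (-260.7) + (-21.8) = 688.9

688.9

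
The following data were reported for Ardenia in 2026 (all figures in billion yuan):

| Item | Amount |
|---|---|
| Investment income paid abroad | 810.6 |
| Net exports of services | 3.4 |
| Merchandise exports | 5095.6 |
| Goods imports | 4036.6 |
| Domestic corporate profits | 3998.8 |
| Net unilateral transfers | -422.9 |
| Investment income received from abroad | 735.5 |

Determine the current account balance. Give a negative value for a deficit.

Goods balance = 5095.6 - 4036.6 = 1059.0
Services balance = 3.4
Trade balance (goods + services) = 1059.0 + 3.4 = 1062.4
Net primary income = 735.5 - 810.6 = -75.1
Net secondary income = -422.9
Current account = 1062.4 + (-75.1) + (-422.9) = 564.4

564.4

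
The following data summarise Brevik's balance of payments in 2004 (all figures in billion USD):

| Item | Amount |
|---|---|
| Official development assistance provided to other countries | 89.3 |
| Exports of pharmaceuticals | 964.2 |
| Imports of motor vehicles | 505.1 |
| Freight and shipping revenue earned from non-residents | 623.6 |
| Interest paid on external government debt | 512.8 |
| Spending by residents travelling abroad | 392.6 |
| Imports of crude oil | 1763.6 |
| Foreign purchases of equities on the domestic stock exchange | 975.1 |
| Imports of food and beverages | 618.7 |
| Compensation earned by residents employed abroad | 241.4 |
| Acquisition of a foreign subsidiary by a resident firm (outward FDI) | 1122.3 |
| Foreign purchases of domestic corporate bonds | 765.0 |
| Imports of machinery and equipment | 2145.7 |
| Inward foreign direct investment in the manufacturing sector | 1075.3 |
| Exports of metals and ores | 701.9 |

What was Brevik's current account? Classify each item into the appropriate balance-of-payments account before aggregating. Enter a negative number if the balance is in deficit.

-3496.7

Goods: -1763.6 - 618.7 - 505.1 + 964.2 + 701.9 - 2145.7 = -3367.0
Services: -392.6 + 623.6 = 231.0
Primary income: 241.4 - 512.8 = -271.4
Secondary income: -89.3
Current account = (-3367.0) + 231.0 + (-271.4) + (-89.3) = -3496.7
(Excluded from the current account — financial account: foreign purchases of equities on the domestic stock exchange 975.1, acquisition of a foreign subsidiary by a resident firm (outward FDI) 1122.3, foreign purchases of domestic corporate bonds 765.0, inward foreign direct investment in the manufacturing sector 1075.3.)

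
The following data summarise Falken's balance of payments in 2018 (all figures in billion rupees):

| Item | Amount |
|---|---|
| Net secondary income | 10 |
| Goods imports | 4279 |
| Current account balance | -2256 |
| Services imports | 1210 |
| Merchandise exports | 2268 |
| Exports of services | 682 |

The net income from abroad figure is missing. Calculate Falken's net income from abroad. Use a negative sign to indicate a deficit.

273

Current account = goods balance + services balance + net primary income + net secondary income
Sum of the known components = -2529
Net income from abroad = CA - (known components) = -2256 - (-2529) = 273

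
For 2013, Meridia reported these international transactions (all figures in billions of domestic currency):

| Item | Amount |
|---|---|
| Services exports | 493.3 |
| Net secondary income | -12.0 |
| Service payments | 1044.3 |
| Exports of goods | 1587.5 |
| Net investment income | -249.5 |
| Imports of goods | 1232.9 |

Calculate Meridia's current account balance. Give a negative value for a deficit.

-457.9

Goods balance = 1587.5 - 1232.9 = 354.6
Services balance = 493.3 - 1044.3 = -551.0
Trade balance (goods + services) = 354.6 + (-551.0) = -196.4
Net primary income = -249.5
Net secondary income = -12.0
Current account = -196.4 + (-249.5) + (-12.0) = -457.9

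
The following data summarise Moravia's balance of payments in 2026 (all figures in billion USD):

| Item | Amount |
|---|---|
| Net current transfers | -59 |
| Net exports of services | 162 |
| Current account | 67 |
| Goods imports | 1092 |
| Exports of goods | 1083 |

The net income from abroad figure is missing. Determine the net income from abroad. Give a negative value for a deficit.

Current account = goods balance + services balance + net primary income + net secondary income
Sum of the known components = 94
Net income from abroad = CA - (known components) = 67 - 94 = -27

-27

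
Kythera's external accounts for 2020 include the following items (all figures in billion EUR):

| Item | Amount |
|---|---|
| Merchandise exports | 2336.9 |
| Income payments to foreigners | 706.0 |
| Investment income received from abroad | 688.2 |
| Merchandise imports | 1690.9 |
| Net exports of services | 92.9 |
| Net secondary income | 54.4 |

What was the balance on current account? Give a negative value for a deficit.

Goods balance = 2336.9 - 1690.9 = 646.0
Services balance = 92.9
Trade balance (goods + services) = 646.0 + 92.9 = 738.9
Net primary income = 688.2 - 706.0 = -17.8
Net secondary income = 54.4
Current account = 738.9 + (-17.8) + 54.4 = 775.5

775.5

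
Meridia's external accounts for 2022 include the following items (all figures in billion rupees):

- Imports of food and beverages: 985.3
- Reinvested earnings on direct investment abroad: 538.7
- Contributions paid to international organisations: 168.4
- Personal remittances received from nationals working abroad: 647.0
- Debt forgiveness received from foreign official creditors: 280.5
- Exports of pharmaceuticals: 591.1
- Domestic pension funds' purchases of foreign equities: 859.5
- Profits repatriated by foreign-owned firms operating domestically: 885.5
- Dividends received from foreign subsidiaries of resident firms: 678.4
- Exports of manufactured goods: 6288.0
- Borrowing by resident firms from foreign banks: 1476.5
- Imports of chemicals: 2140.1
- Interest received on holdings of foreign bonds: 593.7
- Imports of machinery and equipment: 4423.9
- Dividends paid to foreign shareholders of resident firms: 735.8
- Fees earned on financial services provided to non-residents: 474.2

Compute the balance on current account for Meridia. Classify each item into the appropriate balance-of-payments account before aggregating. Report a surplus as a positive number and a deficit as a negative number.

472.1

Goods: -4423.9 - 985.3 + 6288.0 + 591.1 - 2140.1 = -670.2
Services: 474.2
Primary income: 538.7 - 735.8 + 678.4 + 593.7 - 885.5 = 189.5
Secondary income: 647.0 - 168.4 = 478.6
Current account = (-670.2) + 474.2 + 189.5 + 478.6 = 472.1
(Excluded from the current account — capital account: debt forgiveness received from foreign official creditors 280.5; financial account: domestic pension funds' purchases of foreign equities 859.5, borrowing by resident firms from foreign banks 1476.5.)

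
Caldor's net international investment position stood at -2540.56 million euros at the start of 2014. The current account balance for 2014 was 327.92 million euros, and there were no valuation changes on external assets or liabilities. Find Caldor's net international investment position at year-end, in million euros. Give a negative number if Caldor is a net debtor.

With no valuation effects, change in NIIP = current account = 327.92
End-of-year NIIP = -2540.56 + 327.92 = -2212.64

-2212.64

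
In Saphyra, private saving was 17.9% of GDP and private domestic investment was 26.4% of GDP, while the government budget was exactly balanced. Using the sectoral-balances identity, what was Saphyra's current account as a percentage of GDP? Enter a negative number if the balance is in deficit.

-8.5

By the sectoral-balances identity, CA = (S_private - I) + (T - G).
Private balance = 17.9 - 26.4 = -8.5
Government balance (T - G) = 0
CA = -8.5 + 0.0 = -8.5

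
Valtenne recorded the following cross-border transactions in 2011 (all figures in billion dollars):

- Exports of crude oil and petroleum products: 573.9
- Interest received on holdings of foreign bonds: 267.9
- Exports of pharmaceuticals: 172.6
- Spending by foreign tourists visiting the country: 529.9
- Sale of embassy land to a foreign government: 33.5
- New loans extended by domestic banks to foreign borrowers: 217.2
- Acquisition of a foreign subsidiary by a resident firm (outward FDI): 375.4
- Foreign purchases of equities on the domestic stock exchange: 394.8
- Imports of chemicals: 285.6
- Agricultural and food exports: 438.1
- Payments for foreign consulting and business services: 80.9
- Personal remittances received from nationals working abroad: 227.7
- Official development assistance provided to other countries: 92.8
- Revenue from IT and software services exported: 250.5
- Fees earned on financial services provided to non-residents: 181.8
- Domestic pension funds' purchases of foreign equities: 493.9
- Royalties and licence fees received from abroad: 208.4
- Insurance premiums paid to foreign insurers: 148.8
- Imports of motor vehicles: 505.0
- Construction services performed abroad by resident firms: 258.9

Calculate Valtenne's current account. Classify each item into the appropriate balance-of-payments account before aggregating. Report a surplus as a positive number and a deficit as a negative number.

Goods: -505.0 - 285.6 + 573.9 + 438.1 + 172.6 = 394.0
Services: 208.4 - 148.8 + 250.5 - 80.9 + 181.8 + 258.9 + 529.9 = 1199.8
Primary income: 267.9
Secondary income: -92.8 + 227.7 = 134.9
Current account = 394.0 + 1199.8 + 267.9 + 134.9 = 1996.6
(Excluded from the current account — capital account: sale of embassy land to a foreign government 33.5; financial account: new loans extended by domestic banks to foreign borrowers 217.2, acquisition of a foreign subsidiary by a resident firm (outward FDI) 375.4, foreign purchases of equities on the domestic stock exchange 394.8, domestic pension funds' purchases of foreign equities 493.9.)

1996.6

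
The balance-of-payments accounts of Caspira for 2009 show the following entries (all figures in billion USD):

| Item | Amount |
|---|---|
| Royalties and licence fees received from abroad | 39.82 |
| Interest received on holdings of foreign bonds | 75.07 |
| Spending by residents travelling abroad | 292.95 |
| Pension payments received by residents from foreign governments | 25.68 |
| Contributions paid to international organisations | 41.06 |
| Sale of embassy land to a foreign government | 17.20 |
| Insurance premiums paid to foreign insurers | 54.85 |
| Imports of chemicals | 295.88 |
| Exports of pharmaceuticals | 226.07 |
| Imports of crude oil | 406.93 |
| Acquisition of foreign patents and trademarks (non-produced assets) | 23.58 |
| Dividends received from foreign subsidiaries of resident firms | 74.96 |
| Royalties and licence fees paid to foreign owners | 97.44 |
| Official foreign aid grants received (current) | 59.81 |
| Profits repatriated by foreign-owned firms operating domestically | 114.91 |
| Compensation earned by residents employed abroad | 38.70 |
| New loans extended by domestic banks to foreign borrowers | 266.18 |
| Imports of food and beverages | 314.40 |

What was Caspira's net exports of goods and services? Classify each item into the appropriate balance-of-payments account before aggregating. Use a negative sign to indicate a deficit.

-1196.56

Goods: 226.07 - 406.93 - 295.88 - 314.40 = -791.14
Services: -97.44 - 54.85 - 292.95 + 39.82 = -405.42
Trade balance = -791.14 + (-405.42) = -1196.56
(Excluded from the trade balance — primary income: interest received on holdings of foreign bonds 75.07, dividends received from foreign subsidiaries of resident firms 74.96, profits repatriated by foreign-owned firms operating domestically 114.91, compensation earned by residents employed abroad 38.70; secondary income: pension payments received by residents from foreign governments 25.68, contributions paid to international organisations 41.06, official foreign aid grants received (current) 59.81; capital account: sale of embassy land to a foreign government 17.20, acquisition of foreign patents and trademarks (non-produced assets) 23.58; financial account: new loans extended by domestic banks to foreign borrowers 266.18.)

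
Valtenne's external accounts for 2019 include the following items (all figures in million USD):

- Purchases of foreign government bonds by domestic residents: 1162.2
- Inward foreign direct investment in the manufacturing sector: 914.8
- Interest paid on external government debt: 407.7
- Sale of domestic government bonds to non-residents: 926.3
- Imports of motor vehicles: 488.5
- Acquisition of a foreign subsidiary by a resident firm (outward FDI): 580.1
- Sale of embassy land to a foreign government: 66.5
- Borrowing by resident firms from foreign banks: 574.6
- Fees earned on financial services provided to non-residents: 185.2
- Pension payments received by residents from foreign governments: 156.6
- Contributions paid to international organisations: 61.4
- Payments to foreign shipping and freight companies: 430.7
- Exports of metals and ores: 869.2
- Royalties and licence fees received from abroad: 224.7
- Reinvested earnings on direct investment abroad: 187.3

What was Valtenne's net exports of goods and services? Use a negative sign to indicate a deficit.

Goods: -488.5 + 869.2 = 380.7
Services: 224.7 + 185.2 - 430.7 = -20.8
Trade balance = 380.7 + (-20.8) = 359.9
(Excluded from the trade balance — financial account: purchases of foreign government bonds by domestic residents 1162.2, inward foreign direct investment in the manufacturing sector 914.8, sale of domestic government bonds to non-residents 926.3, acquisition of a foreign subsidiary by a resident firm (outward FDI) 580.1, borrowing by resident firms from foreign banks 574.6; primary income: interest paid on external government debt 407.7, reinvested earnings on direct investment abroad 187.3; capital account: sale of embassy land to a foreign government 66.5; secondary income: pension payments received by residents from foreign governments 156.6, contributions paid to international organisations 61.4.)

359.9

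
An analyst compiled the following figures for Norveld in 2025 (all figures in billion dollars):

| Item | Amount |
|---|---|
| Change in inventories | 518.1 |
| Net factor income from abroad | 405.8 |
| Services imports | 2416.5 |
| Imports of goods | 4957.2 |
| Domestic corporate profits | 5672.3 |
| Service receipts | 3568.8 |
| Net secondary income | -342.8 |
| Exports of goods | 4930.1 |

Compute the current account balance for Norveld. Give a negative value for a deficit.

1188.2

Goods balance = 4930.1 - 4957.2 = -27.1
Services balance = 3568.8 - 2416.5 = 1152.3
Trade balance (goods + services) = -27.1 + 1152.3 = 1125.2
Net primary income = 405.8
Net secondary income = -342.8
Current account = 1125.2 + 405.8 + (-342.8) = 1188.2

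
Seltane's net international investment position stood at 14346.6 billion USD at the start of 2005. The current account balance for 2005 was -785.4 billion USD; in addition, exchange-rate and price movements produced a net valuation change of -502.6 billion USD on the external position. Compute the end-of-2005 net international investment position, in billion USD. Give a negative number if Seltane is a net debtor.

Change in NIIP = current account + net valuation change = -785.4 + (-502.6) = -1288.0
End-of-year NIIP = 14346.6 + (-1288.0) = 13058.6

13058.6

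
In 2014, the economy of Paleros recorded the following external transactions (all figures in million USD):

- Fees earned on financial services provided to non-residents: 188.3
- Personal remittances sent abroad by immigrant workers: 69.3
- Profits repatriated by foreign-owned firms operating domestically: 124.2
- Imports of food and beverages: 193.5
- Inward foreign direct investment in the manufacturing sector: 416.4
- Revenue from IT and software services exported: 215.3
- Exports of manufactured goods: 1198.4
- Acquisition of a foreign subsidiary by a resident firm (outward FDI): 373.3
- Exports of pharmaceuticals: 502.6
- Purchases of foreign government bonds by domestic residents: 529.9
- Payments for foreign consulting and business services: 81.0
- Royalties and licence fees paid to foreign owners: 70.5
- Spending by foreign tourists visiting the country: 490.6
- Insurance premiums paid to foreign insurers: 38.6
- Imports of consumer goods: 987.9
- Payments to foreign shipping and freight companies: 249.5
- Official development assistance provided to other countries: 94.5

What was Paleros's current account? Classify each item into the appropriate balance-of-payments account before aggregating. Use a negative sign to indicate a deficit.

686.2

Goods: 1198.4 - 193.5 - 987.9 + 502.6 = 519.6
Services: -38.6 + 188.3 - 81.0 + 215.3 - 249.5 + 490.6 - 70.5 = 454.6
Primary income: -124.2
Secondary income: -69.3 - 94.5 = -163.8
Current account = 519.6 + 454.6 + (-124.2) + (-163.8) = 686.2
(Excluded from the current account — financial account: inward foreign direct investment in the manufacturing sector 416.4, acquisition of a foreign subsidiary by a resident firm (outward FDI) 373.3, purchases of foreign government bonds by domestic residents 529.9.)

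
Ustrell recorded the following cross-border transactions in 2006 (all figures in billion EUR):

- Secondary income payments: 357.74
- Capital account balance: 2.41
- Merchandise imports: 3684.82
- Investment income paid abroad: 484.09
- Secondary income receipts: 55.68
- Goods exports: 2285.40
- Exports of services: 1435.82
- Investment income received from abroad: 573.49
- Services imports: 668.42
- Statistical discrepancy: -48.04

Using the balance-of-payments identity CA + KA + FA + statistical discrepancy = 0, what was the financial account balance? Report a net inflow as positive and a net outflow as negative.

890.31

Goods balance = 2285.40 - 3684.82 = -1399.42
Services balance = 1435.82 - 668.42 = 767.40
Trade balance (goods + services) = -1399.42 + 767.40 = -632.02
Net primary income = 573.49 - 484.09 = 89.40
Net secondary income = 55.68 - 357.74 = -302.06
Current account = -632.02 + 89.40 + (-302.06) = -844.68
Financial account = -(-844.68 + 2.41 + (-48.04)) = 890.31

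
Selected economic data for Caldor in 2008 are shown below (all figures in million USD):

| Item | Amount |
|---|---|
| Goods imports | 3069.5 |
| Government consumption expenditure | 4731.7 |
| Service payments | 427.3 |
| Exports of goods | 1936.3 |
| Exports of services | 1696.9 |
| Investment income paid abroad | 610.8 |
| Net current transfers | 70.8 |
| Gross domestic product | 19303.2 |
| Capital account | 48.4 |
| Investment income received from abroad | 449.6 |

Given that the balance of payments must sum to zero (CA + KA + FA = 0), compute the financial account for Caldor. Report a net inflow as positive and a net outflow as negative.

-94.4

Goods balance = 1936.3 - 3069.5 = -1133.2
Services balance = 1696.9 - 427.3 = 1269.6
Trade balance (goods + services) = -1133.2 + 1269.6 = 136.4
Net primary income = 449.6 - 610.8 = -161.2
Net secondary income = 70.8
Current account = 136.4 + (-161.2) + 70.8 = 46.0
Financial account = -(46.0 + 48.4) = -94.4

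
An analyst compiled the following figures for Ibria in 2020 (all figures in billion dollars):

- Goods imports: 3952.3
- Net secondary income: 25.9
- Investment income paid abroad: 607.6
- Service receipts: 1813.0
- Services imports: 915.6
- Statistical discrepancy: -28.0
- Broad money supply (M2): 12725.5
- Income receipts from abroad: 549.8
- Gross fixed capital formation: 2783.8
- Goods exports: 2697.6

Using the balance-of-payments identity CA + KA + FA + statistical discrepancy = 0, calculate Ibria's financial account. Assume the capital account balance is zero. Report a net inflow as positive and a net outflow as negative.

Goods balance = 2697.6 - 3952.3 = -1254.7
Services balance = 1813.0 - 915.6 = 897.4
Trade balance (goods + services) = -1254.7 + 897.4 = -357.3
Net primary income = 549.8 - 607.6 = -57.8
Net secondary income = 25.9
Current account = -357.3 + (-57.8) + 25.9 = -389.2
Financial account = -(-389.2 + (-28.0)) = 417.2

417.2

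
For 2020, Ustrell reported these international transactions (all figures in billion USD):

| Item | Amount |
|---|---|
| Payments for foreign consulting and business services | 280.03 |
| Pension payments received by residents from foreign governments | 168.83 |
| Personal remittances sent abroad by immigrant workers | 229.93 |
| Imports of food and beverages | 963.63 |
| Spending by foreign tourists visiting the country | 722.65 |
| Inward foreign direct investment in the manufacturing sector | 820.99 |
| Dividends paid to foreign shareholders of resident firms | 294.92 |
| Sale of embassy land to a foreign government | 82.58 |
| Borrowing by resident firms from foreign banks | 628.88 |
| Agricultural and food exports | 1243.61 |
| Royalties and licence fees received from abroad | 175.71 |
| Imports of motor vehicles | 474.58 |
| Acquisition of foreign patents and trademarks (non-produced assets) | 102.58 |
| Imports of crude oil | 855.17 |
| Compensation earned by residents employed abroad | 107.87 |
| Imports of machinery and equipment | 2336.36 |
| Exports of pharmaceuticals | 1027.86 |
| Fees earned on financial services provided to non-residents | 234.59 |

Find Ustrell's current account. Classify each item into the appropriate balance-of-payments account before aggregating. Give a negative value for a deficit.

-1753.50

Goods: 1027.86 - 474.58 - 855.17 - 2336.36 + 1243.61 - 963.63 = -2358.27
Services: 722.65 - 280.03 + 175.71 + 234.59 = 852.92
Primary income: -294.92 + 107.87 = -187.05
Secondary income: 168.83 - 229.93 = -61.10
Current account = (-2358.27) + 852.92 + (-187.05) + (-61.10) = -1753.50
(Excluded from the current account — financial account: inward foreign direct investment in the manufacturing sector 820.99, borrowing by resident firms from foreign banks 628.88; capital account: sale of embassy land to a foreign government 82.58, acquisition of foreign patents and trademarks (non-produced assets) 102.58.)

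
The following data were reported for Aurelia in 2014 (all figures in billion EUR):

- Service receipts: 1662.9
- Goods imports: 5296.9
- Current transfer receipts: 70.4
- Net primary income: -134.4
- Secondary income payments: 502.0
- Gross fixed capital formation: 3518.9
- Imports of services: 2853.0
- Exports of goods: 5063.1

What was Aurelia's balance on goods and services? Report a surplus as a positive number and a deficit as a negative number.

Goods balance = 5063.1 - 5296.9 = -233.8
Services balance = 1662.9 - 2853.0 = -1190.1
Trade balance (goods + services) = -233.8 + (-1190.1) = -1423.9

-1423.9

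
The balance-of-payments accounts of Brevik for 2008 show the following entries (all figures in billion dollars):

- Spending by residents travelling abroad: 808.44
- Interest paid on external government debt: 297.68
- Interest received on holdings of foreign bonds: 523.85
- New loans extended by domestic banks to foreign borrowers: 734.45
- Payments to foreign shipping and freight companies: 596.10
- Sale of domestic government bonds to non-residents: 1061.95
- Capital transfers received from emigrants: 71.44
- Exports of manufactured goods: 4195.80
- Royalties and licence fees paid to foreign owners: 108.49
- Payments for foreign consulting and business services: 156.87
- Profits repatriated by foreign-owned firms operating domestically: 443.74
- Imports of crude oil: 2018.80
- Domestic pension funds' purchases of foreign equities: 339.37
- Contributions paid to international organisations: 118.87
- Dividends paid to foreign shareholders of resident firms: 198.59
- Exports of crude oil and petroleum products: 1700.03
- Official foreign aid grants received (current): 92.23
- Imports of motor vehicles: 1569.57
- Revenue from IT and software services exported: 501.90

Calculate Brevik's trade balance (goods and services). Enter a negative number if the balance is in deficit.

1139.46

Goods: -2018.80 + 4195.80 + 1700.03 - 1569.57 = 2307.46
Services: -108.49 + 501.90 - 596.10 - 156.87 - 808.44 = -1168.00
Trade balance = 2307.46 + (-1168.00) = 1139.46
(Excluded from the trade balance — primary income: interest paid on external government debt 297.68, interest received on holdings of foreign bonds 523.85, profits repatriated by foreign-owned firms operating domestically 443.74, dividends paid to foreign shareholders of resident firms 198.59; financial account: new loans extended by domestic banks to foreign borrowers 734.45, sale of domestic government bonds to non-residents 1061.95, domestic pension funds' purchases of foreign equities 339.37; capital account: capital transfers received from emigrants 71.44; secondary income: contributions paid to international organisations 118.87, official foreign aid grants received (current) 92.23.)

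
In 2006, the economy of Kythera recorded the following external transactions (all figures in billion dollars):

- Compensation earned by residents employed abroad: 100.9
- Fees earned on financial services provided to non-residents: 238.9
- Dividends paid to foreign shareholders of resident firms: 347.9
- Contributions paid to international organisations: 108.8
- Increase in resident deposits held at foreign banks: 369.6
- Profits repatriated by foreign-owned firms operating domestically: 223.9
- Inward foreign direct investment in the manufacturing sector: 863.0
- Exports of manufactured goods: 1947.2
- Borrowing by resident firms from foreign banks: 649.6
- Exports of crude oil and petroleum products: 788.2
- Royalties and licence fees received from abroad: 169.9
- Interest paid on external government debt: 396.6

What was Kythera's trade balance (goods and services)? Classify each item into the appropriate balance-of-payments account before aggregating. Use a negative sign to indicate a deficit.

3144.2

Goods: 1947.2 + 788.2 = 2735.4
Services: 169.9 + 238.9 = 408.8
Trade balance = 2735.4 + 408.8 = 3144.2
(Excluded from the trade balance — primary income: compensation earned by residents employed abroad 100.9, dividends paid to foreign shareholders of resident firms 347.9, profits repatriated by foreign-owned firms operating domestically 223.9, interest paid on external government debt 396.6; secondary income: contributions paid to international organisations 108.8; financial account: increase in resident deposits held at foreign banks 369.6, inward foreign direct investment in the manufacturing sector 863.0, borrowing by resident firms from foreign banks 649.6.)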